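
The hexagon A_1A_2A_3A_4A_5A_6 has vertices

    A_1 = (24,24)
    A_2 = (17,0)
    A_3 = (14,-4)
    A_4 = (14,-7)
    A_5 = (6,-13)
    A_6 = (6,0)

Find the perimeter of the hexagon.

|A_1A_2| = √((-7)² + (-24)²) = √625 = 25
|A_2A_3| = √((-3)² + (-4)²) = √25 = 5
|A_3A_4| = √((0)² + (-3)²) = √9 = 3
|A_4A_5| = √((-8)² + (-6)²) = √100 = 10
|A_5A_6| = √((0)² + (13)²) = √169 = 13
|A_6A_1| = √((18)² + (24)²) = √900 = 30
Perimeter = 25 + 5 + 3 + 10 + 13 + 30 = 86.

86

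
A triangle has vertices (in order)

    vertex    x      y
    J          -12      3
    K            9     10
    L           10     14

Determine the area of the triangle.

38.5

Apply the shoelace formula: 2A = Σ (x_i·y_{i+1} − x_{i+1}·y_i), indices taken mod 3.
Σ = (-147) + (26) + (198) = 77
Area = |Σ|/2 = 38.5.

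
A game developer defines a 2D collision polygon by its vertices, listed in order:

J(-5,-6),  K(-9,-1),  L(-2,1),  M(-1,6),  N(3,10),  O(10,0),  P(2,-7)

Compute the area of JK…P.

Apply the shoelace (surveyor's) formula: 2A = Σ (x_i·y_{i+1} − x_{i+1}·y_i), indices taken mod 7.
Σ = (-49) + (-11) + (-11) + (-28) + (-100) + (-70) + (-47) = -316
Area = |Σ|/2 = 158.

158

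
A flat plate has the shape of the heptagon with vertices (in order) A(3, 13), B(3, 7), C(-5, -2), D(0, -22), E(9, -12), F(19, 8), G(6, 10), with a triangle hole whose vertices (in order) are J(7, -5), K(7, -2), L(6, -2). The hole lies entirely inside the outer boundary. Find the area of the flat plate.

Outer boundary:
A→B: (3)(7) − (3)(13) = -18
B→C: (3)(-2) − (-5)(7) = 29
C→D: (-5)(-22) − (0)(-2) = 110
D→E: (0)(-12) − (9)(-22) = 198
E→F: (9)(8) − (19)(-12) = 300
F→G: (19)(10) − (6)(8) = 142
G→A: (6)(13) − (3)(10) = 48
Σ = 809
Area = |Σ|/2 = 404.5.
Hole:
J→K: (7)(-2) − (7)(-5) = 21
K→L: (7)(-2) − (6)(-2) = -2
L→J: (6)(-5) − (7)(-2) = -16
Σ = 3
Area = |Σ|/2 = 1.5.
Net area = 404.5 − 1.5 = 403.

403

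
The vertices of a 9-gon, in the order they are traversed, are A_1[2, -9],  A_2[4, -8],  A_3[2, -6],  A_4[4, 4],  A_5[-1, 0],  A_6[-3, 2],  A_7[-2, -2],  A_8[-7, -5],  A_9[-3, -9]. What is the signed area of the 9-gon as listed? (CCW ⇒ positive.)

72.5

Σ = (20) + (-8) + (32) + (4) + (-2) + (10) + (-4) + (48) + (45) = 145
Signed area = Σ/2 = 72.5 (positive ⇒ counter-clockwise traversal).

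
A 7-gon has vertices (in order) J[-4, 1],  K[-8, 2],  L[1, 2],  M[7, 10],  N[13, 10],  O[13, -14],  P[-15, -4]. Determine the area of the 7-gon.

Cross-terms: 0, -18, -4, -60, -312, -262, -31  ⇒  Σ = -687
Area = |Σ|/2 = 343.5.

343.5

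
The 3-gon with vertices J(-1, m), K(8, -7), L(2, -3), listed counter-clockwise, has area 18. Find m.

-7

Write out the shoelace sum; only the two edges meeting at J involve m:
2·Area = [(2·m − (-1)·(-3)) + ((-1)·(-7) − 8·m)] + -10
       = -6·m + -6 = 36
⇒ m = -7.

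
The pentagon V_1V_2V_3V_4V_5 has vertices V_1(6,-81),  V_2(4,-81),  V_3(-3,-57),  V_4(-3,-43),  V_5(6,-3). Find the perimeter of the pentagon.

160

|V_1V_2| = √((-2)² + (0)²) = √4 = 2
|V_2V_3| = √((-7)² + (24)²) = √625 = 25
|V_3V_4| = √((0)² + (14)²) = √196 = 14
|V_4V_5| = √((9)² + (40)²) = √1681 = 41
|V_5V_1| = √((0)² + (-78)²) = √6084 = 78
Perimeter = 2 + 25 + 14 + 41 + 78 = 160.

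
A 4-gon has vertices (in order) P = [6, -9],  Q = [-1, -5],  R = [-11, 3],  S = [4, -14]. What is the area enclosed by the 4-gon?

46.5

Apply the shoelace (surveyor's) formula: 2A = Σ (x_i·y_{i+1} − x_{i+1}·y_i), indices taken mod 4.
P→Q: (6)(-5) − (-1)(-9) = -39
Q→R: (-1)(3) − (-11)(-5) = -58
R→S: (-11)(-14) − (4)(3) = 142
S→P: (4)(-9) − (6)(-14) = 48
Σ = 93
Area = |Σ|/2 = 46.5.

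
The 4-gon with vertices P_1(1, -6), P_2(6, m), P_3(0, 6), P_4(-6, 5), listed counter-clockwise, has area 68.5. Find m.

The doubled signed area Σ (x_i y_{i+1} − x_{i+1} y_i) is linear in m.
With m=0 it equals 139; the coefficient of m is 1 (from the two edges through P_2).
So 1·m + 139 = 2·68.5 = 137 ⇒ m = -2.

-2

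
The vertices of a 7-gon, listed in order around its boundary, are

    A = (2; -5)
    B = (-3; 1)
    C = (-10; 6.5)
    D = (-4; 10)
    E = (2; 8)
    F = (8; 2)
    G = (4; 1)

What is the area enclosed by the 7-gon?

115.25

Σ = (-13) + (-9.5) + (-74) + (-52) + (-60) + (0) + (-22) = -230.5
Area = |Σ|/2 = 115.25.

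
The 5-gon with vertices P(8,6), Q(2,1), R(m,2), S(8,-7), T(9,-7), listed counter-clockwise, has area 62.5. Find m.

-3

The doubled signed area Σ (x_i y_{i+1} − x_{i+1} y_i) is linear in m.
With m=0 it equals 101; the coefficient of m is -8 (from the two edges through R).
So -8·m + 101 = 2·62.5 = 125 ⇒ m = -3.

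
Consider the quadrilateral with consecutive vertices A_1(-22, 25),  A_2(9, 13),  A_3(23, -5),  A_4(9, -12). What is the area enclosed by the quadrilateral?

Σ = (-511) + (-344) + (-231) + (-39) = -1125
Area = |Σ|/2 = 562.5.

562.5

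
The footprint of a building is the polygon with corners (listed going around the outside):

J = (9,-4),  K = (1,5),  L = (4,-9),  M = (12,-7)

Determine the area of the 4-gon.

Apply the shoelace (surveyor's) formula: 2A = Σ (x_i·y_{i+1} − x_{i+1}·y_i), indices taken mod 4.
Σ = (49) + (-29) + (80) + (15) = 115
Area = |Σ|/2 = 57.5.

57.5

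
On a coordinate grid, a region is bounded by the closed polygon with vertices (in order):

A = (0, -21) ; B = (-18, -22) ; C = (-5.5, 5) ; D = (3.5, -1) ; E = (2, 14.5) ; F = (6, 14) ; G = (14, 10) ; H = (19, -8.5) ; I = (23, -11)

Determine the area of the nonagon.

Apply the surveyor's formula: 2A = Σ (x_i·y_{i+1} − x_{i+1}·y_i), indices taken mod 9.
Cross-terms: -378, -211, -12, 52.75, -59, -136, -309, -13.5, -483  ⇒  Σ = -1548.75
Area = |Σ|/2 = 774.375.

774.375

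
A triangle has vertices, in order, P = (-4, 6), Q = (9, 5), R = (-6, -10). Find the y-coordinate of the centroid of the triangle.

1/3

Apply the surveyor's formula. First the cross-terms c_i = x_i·y_{i+1} − x_{i+1}·y_i:
  -74, -60, -76  ⇒  2A = -210, A = -105.
Then Σ (y_i + y_{i+1})·c_i = -210, so ȳ = -210 / (6·(-105)) = 1/3.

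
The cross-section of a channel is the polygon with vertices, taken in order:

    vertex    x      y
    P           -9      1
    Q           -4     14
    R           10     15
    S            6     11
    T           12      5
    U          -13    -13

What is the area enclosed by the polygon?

312.5

P→Q: (-9)(14) − (-4)(1) = -122
Q→R: (-4)(15) − (10)(14) = -200
R→S: (10)(11) − (6)(15) = 20
S→T: (6)(5) − (12)(11) = -102
T→U: (12)(-13) − (-13)(5) = -91
U→P: (-13)(1) − (-9)(-13) = -130
Σ = -625
Area = |Σ|/2 = 312.5.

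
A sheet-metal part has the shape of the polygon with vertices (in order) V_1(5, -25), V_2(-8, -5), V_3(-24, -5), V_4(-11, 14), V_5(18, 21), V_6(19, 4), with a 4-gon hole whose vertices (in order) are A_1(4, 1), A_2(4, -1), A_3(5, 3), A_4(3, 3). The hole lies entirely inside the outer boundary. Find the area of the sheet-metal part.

997.5

Outer boundary:
Apply the shoelace formula: 2A = Σ (x_i·y_{i+1} − x_{i+1}·y_i), indices taken mod 6.
V_1→V_2: (5)(-5) − (-8)(-25) = -225
V_2→V_3: (-8)(-5) − (-24)(-5) = -80
V_3→V_4: (-24)(14) − (-11)(-5) = -391
V_4→V_5: (-11)(21) − (18)(14) = -483
V_5→V_6: (18)(4) − (19)(21) = -327
V_6→V_1: (19)(-25) − (5)(4) = -495
Σ = -2001
Area = |Σ|/2 = 1000.5.
Hole:
Apply the shoelace (surveyor's) formula: 2A = Σ (x_i·y_{i+1} − x_{i+1}·y_i), indices taken mod 4.
Σ = (-8) + (17) + (6) + (-9) = 6
Area = |Σ|/2 = 3.
Net area = 1000.5 − 3 = 997.5.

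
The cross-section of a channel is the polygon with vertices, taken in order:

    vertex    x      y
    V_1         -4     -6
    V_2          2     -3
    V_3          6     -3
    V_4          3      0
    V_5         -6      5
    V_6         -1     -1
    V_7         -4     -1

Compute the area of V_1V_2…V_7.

44

Apply the surveyor's formula: 2A = Σ (x_i·y_{i+1} − x_{i+1}·y_i), indices taken mod 7.
Cross-terms: 24, 12, 9, 15, 11, -3, 20  ⇒  Σ = 88
Area = |Σ|/2 = 44.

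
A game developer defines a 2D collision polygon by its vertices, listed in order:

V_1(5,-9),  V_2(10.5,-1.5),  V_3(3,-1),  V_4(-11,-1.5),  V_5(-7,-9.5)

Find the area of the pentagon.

135

Σ = (87) + (-6) + (-15.5) + (94) + (110.5) = 270
Area = |Σ|/2 = 135.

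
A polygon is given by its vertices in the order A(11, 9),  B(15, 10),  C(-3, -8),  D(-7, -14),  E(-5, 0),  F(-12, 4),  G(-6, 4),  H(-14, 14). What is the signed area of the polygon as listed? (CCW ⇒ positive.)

Σ = (-25) + (-90) + (-14) + (-70) + (-20) + (-24) + (-28) + (-280) = -551
Signed area = Σ/2 = -275.5 (negative ⇒ clockwise traversal).

-275.5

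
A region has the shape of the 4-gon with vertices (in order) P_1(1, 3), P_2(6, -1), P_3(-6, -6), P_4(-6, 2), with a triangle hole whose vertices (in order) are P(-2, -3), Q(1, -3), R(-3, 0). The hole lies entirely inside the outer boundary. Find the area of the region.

Outer boundary:
Apply Gauss's area formula: 2A = Σ (x_i·y_{i+1} − x_{i+1}·y_i), indices taken mod 4.
P_1→P_2: (1)(-1) − (6)(3) = -19
P_2→P_3: (6)(-6) − (-6)(-1) = -42
P_3→P_4: (-6)(2) − (-6)(-6) = -48
P_4→P_1: (-6)(3) − (1)(2) = -20
Σ = -129
Area = |Σ|/2 = 64.5.
Hole:
Apply Gauss's area formula: 2A = Σ (x_i·y_{i+1} − x_{i+1}·y_i), indices taken mod 3.
Cross-terms: 9, -9, 9  ⇒  Σ = 9
Area = |Σ|/2 = 4.5.
Net area = 64.5 − 4.5 = 60.

60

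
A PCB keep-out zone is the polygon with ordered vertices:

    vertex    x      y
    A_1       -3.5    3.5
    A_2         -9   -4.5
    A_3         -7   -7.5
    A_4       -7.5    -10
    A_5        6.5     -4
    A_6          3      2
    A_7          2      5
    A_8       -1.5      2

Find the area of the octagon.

120.625

Σ = (47.25) + (36) + (13.75) + (95) + (25) + (11) + (11.5) + (1.75) = 241.25
Area = |Σ|/2 = 120.625.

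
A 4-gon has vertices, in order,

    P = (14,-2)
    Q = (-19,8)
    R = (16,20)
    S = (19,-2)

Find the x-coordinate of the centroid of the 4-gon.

Apply Gauss's area formula. First the cross-terms c_i = x_i·y_{i+1} − x_{i+1}·y_i:
  74, -508, -412, -10  ⇒  2A = -856, A = -428.
Then Σ (x_i + x_{i+1})·c_i = -13596, so x̄ = -13596 / (6·(-428)) = 1133/214.

1133/214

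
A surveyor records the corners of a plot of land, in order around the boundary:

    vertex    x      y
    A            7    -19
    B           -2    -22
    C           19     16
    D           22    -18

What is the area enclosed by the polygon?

396

Apply the surveyor's formula: 2A = Σ (x_i·y_{i+1} − x_{i+1}·y_i), indices taken mod 4.
Σ = (-192) + (386) + (-694) + (-292) = -792
Area = |Σ|/2 = 396.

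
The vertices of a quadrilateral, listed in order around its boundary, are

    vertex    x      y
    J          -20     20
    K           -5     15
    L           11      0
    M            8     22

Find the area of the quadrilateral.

238.5

Cross-terms: -200, -165, 242, 600  ⇒  Σ = 477
Area = |Σ|/2 = 238.5.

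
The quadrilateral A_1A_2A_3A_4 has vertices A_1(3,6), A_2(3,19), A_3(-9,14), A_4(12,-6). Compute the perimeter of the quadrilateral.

70

|A_1A_2| = √((0)² + (13)²) = √169 = 13
|A_2A_3| = √((-12)² + (-5)²) = √169 = 13
|A_3A_4| = √((21)² + (-20)²) = √841 = 29
|A_4A_1| = √((-9)² + (12)²) = √225 = 15
Perimeter = 13 + 13 + 29 + 15 = 70.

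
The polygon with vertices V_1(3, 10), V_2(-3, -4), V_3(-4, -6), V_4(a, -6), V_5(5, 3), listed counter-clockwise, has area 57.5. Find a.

Write out the shoelace sum; only the two edges meeting at V_4 involve a:
2·Area = [((-4)·(-6) − a·(-6)) + (a·3 − 5·(-6))] + 61
       = 9·a + 115 = 115
⇒ a = 0.

0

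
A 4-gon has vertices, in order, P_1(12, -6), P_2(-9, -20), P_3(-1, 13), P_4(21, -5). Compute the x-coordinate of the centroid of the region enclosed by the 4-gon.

470/153

Apply the shoelace formula. First the cross-terms c_i = x_i·y_{i+1} − x_{i+1}·y_i:
  -294, -137, -268, -66  ⇒  2A = -765, A = -382.5.
Then Σ (x_i + x_{i+1})·c_i = -7050, so x̄ = -7050 / (6·(-382.5)) = 470/153.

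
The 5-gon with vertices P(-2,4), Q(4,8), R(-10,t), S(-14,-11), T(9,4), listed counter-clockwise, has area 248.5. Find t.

Write out the shoelace sum; only the two edges meeting at R involve t:
2·Area = [(4·t − (-10)·8) + ((-10)·(-11) − (-14)·t)] + 55
       = 18·t + 245 = 497
⇒ t = 14.

14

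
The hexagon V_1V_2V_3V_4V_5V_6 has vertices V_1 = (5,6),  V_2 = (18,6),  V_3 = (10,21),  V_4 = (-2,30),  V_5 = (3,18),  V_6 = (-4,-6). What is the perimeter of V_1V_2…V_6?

|V_1V_2| = √((13)² + (0)²) = √169 = 13
|V_2V_3| = √((-8)² + (15)²) = √289 = 17
|V_3V_4| = √((-12)² + (9)²) = √225 = 15
|V_4V_5| = √((5)² + (-12)²) = √169 = 13
|V_5V_6| = √((-7)² + (-24)²) = √625 = 25
|V_6V_1| = √((9)² + (12)²) = √225 = 15
Perimeter = 13 + 17 + 15 + 13 + 25 + 15 = 98.

98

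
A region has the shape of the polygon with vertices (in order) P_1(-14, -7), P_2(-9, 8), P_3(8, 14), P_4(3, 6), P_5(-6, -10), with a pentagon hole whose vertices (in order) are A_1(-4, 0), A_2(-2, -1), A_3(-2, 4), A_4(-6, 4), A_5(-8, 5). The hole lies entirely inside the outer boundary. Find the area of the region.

Outer boundary:
Apply the shoelace (surveyor's) formula: 2A = Σ (x_i·y_{i+1} − x_{i+1}·y_i), indices taken mod 5.
P_1→P_2: (-14)(8) − (-9)(-7) = -175
P_2→P_3: (-9)(14) − (8)(8) = -190
P_3→P_4: (8)(6) − (3)(14) = 6
P_4→P_5: (3)(-10) − (-6)(6) = 6
P_5→P_1: (-6)(-7) − (-14)(-10) = -98
Σ = -451
Area = |Σ|/2 = 225.5.
Hole:
Apply the shoelace formula: 2A = Σ (x_i·y_{i+1} − x_{i+1}·y_i), indices taken mod 5.
Σ = (4) + (-10) + (16) + (2) + (20) = 32
Area = |Σ|/2 = 16.
Net area = 225.5 − 16 = 209.5.

209.5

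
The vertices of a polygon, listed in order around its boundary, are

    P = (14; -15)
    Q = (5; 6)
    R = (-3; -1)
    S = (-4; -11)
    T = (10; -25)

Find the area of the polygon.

Cross-terms: 159, 13, 29, 210, 200  ⇒  Σ = 611
Area = |Σ|/2 = 305.5.

305.5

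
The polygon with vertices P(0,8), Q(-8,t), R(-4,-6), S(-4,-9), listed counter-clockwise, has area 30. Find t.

The doubled signed area Σ (x_i y_{i+1} − x_{i+1} y_i) is linear in t.
With t=0 it equals 92; the coefficient of t is 4 (from the two edges through Q).
So 4·t + 92 = 2·30 = 60 ⇒ t = -8.

-8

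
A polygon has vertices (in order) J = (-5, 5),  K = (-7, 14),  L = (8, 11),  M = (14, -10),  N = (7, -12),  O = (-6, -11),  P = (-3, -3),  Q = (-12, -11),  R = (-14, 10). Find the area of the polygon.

Σ = (-35) + (-189) + (-234) + (-98) + (-149) + (-15) + (-3) + (-274) + (-20) = -1017
Area = |Σ|/2 = 508.5.

508.5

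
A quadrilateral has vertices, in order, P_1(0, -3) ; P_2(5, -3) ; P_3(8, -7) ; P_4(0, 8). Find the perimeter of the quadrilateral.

38

|P_1P_2| = √((5)² + (0)²) = √25 = 5
|P_2P_3| = √((3)² + (-4)²) = √25 = 5
|P_3P_4| = √((-8)² + (15)²) = √289 = 17
|P_4P_1| = √((0)² + (-11)²) = √121 = 11
Perimeter = 5 + 5 + 17 + 11 = 38.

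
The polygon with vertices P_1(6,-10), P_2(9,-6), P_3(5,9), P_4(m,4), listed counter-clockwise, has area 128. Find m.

The doubled signed area Σ (x_i y_{i+1} − x_{i+1} y_i) is linear in m.
With m=0 it equals 161; the coefficient of m is -19 (from the two edges through P_4).
So -19·m + 161 = 2·128 = 256 ⇒ m = -5.

-5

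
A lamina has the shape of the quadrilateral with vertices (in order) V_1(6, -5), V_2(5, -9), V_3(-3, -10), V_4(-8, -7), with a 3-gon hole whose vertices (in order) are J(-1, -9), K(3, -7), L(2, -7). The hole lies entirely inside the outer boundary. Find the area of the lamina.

Outer boundary:
Apply the shoelace (surveyor's) formula: 2A = Σ (x_i·y_{i+1} − x_{i+1}·y_i), indices taken mod 4.
V_1→V_2: (6)(-9) − (5)(-5) = -29
V_2→V_3: (5)(-10) − (-3)(-9) = -77
V_3→V_4: (-3)(-7) − (-8)(-10) = -59
V_4→V_1: (-8)(-5) − (6)(-7) = 82
Σ = -83
Area = |Σ|/2 = 41.5.
Hole:
Σ = (34) + (-7) + (-25) = 2
Area = |Σ|/2 = 1.
Net area = 41.5 − 1 = 40.5.

40.5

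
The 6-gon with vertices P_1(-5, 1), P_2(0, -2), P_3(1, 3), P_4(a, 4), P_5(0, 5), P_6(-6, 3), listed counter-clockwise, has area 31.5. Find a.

4

Write out the shoelace sum; only the two edges meeting at P_4 involve a:
2·Area = [(1·4 − a·3) + (a·5 − 0·4)] + 51
       = 2·a + 55 = 63
⇒ a = 4.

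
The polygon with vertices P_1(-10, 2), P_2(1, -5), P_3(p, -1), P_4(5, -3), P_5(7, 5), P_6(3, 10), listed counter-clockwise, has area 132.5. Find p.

The doubled signed area Σ (x_i y_{i+1} − x_{i+1} y_i) is linear in p.
With p=0 it equals 259; the coefficient of p is 2 (from the two edges through P_3).
So 2·p + 259 = 2·132.5 = 265 ⇒ p = 3.

3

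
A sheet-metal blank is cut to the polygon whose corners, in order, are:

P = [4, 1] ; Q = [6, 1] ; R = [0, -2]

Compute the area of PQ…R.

3

Apply the surveyor's formula: 2A = Σ (x_i·y_{i+1} − x_{i+1}·y_i), indices taken mod 3.
Cross-terms: -2, -12, 8  ⇒  Σ = -6
Area = |Σ|/2 = 3.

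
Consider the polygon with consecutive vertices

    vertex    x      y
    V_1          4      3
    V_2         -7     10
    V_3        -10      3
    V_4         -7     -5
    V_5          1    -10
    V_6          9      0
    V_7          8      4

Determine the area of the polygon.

Apply the shoelace (surveyor's) formula: 2A = Σ (x_i·y_{i+1} − x_{i+1}·y_i), indices taken mod 7.
Σ = (61) + (79) + (71) + (75) + (90) + (36) + (8) = 420
Area = |Σ|/2 = 210.

210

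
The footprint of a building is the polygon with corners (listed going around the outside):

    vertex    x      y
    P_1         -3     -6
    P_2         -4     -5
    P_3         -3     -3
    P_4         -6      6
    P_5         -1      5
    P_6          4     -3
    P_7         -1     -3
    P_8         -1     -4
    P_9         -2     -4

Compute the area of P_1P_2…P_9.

53.5

Apply the surveyor's formula: 2A = Σ (x_i·y_{i+1} − x_{i+1}·y_i), indices taken mod 9.
P_1→P_2: (-3)(-5) − (-4)(-6) = -9
P_2→P_3: (-4)(-3) − (-3)(-5) = -3
P_3→P_4: (-3)(6) − (-6)(-3) = -36
P_4→P_5: (-6)(5) − (-1)(6) = -24
P_5→P_6: (-1)(-3) − (4)(5) = -17
P_6→P_7: (4)(-3) − (-1)(-3) = -15
P_7→P_8: (-1)(-4) − (-1)(-3) = 1
P_8→P_9: (-1)(-4) − (-2)(-4) = -4
P_9→P_1: (-2)(-6) − (-3)(-4) = 0
Σ = -107
Area = |Σ|/2 = 53.5.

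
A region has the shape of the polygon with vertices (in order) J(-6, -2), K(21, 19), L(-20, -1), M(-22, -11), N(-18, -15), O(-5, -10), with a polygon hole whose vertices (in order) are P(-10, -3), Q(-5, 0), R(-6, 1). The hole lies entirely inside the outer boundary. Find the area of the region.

332

Outer boundary:
Σ = (-72) + (359) + (198) + (132) + (105) + (-50) = 672
Area = |Σ|/2 = 336.
Hole:
Apply Gauss's area formula: 2A = Σ (x_i·y_{i+1} − x_{i+1}·y_i), indices taken mod 3.
Cross-terms: -15, -5, 28  ⇒  Σ = 8
Area = |Σ|/2 = 4.
Net area = 336 − 4 = 332.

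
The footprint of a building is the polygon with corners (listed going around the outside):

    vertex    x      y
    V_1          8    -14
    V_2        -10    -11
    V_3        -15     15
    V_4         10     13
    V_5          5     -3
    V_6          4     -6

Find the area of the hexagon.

Apply the shoelace formula: 2A = Σ (x_i·y_{i+1} − x_{i+1}·y_i), indices taken mod 6.
Σ = (-228) + (-315) + (-345) + (-95) + (-18) + (-8) = -1009
Area = |Σ|/2 = 504.5.

504.5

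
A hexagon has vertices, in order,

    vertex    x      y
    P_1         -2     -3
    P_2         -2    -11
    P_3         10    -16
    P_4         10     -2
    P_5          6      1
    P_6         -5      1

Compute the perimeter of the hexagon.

56

|P_1P_2| = √((0)² + (-8)²) = √64 = 8
|P_2P_3| = √((12)² + (-5)²) = √169 = 13
|P_3P_4| = √((0)² + (14)²) = √196 = 14
|P_4P_5| = √((-4)² + (3)²) = √25 = 5
|P_5P_6| = √((-11)² + (0)²) = √121 = 11
|P_6P_1| = √((3)² + (-4)²) = √25 = 5
Perimeter = 8 + 13 + 14 + 5 + 11 + 5 = 56.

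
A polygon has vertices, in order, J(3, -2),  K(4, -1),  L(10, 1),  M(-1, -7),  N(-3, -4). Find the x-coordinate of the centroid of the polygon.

Apply the shoelace (surveyor's) formula. First the cross-terms c_i = x_i·y_{i+1} − x_{i+1}·y_i:
  5, 14, -69, -17, 18  ⇒  2A = -49, A = -24.5.
Then Σ (x_i + x_{i+1})·c_i = -322, so x̄ = -322 / (6·(-24.5)) = 46/21.

46/21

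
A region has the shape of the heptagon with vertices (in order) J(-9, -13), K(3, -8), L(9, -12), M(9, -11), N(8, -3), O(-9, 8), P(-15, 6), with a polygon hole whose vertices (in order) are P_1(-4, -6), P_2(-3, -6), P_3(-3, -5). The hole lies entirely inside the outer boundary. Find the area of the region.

284

Outer boundary:
Apply the shoelace (surveyor's) formula: 2A = Σ (x_i·y_{i+1} − x_{i+1}·y_i), indices taken mod 7.
Cross-terms: 111, 36, 9, 61, 37, 66, 249  ⇒  Σ = 569
Area = |Σ|/2 = 284.5.
Hole:
Apply the surveyor's formula: 2A = Σ (x_i·y_{i+1} − x_{i+1}·y_i), indices taken mod 3.
Cross-terms: 6, -3, -2  ⇒  Σ = 1
Area = |Σ|/2 = 0.5.
Net area = 284.5 − 0.5 = 284.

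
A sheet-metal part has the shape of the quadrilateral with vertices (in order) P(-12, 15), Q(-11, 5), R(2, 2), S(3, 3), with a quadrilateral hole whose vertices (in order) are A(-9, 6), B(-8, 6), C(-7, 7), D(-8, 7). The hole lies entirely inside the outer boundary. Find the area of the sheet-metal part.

76

Outer boundary:
Apply the shoelace formula: 2A = Σ (x_i·y_{i+1} − x_{i+1}·y_i), indices taken mod 4.
Σ = (105) + (-32) + (0) + (81) = 154
Area = |Σ|/2 = 77.
Hole:
Apply the surveyor's formula: 2A = Σ (x_i·y_{i+1} − x_{i+1}·y_i), indices taken mod 4.
Σ = (-6) + (-14) + (7) + (15) = 2
Area = |Σ|/2 = 1.
Net area = 77 − 1 = 76.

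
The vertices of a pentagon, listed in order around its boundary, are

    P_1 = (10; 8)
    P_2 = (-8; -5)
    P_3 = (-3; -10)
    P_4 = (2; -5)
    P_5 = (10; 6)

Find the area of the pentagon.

98

Σ = (14) + (65) + (35) + (62) + (20) = 196
Area = |Σ|/2 = 98.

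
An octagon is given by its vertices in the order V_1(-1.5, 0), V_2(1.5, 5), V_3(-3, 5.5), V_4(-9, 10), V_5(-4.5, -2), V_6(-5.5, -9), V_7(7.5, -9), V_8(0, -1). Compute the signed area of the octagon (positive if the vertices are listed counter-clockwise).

Σ = (-7.5) + (23.25) + (19.5) + (63) + (29.5) + (117) + (-7.5) + (-1.5) = 235.75
Signed area = Σ/2 = 117.875 (positive ⇒ counter-clockwise traversal).

117.875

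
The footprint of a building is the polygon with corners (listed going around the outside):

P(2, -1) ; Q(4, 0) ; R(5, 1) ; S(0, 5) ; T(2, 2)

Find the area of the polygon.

8.5

Apply the shoelace formula: 2A = Σ (x_i·y_{i+1} − x_{i+1}·y_i), indices taken mod 5.
Σ = (4) + (4) + (25) + (-10) + (-6) = 17
Area = |Σ|/2 = 8.5.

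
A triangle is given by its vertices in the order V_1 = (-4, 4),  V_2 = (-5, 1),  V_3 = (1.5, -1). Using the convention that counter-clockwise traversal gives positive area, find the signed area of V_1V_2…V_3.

Cross-terms: 16, 3.5, 2  ⇒  Σ = 21.5
Signed area = Σ/2 = 10.75 (positive ⇒ counter-clockwise traversal).

10.75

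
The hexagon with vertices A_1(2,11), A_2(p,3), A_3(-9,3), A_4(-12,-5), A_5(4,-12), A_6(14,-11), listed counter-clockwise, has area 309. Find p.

-5

Write out the shoelace sum; only the two edges meeting at A_2 involve p:
2·Area = [(2·3 − p·11) + (p·3 − (-9)·3)] + 545
       = -8·p + 578 = 618
⇒ p = -5.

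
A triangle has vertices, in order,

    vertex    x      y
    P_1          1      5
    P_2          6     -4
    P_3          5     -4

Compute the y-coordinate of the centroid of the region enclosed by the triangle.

-1

Apply the surveyor's formula. First the cross-terms c_i = x_i·y_{i+1} − x_{i+1}·y_i:
  -34, -4, 29  ⇒  2A = -9, A = -4.5.
Then Σ (y_i + y_{i+1})·c_i = 27, so ȳ = 27 / (6·(-4.5)) = -1.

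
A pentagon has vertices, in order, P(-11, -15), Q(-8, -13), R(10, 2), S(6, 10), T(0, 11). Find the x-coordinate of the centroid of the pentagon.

Apply the shoelace formula. First the cross-terms c_i = x_i·y_{i+1} − x_{i+1}·y_i:
  23, 114, 88, 66, 121  ⇒  2A = 412, A = 206.
Then Σ (x_i + x_{i+1})·c_i = 264, so x̄ = 264 / (6·206) = 22/103.

22/103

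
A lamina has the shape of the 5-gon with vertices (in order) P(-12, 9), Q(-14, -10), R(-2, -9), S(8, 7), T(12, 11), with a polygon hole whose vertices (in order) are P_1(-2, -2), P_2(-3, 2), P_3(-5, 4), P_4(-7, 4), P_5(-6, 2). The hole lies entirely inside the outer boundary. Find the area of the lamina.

316

Outer boundary:
Apply the shoelace (surveyor's) formula: 2A = Σ (x_i·y_{i+1} − x_{i+1}·y_i), indices taken mod 5.
P→Q: (-12)(-10) − (-14)(9) = 246
Q→R: (-14)(-9) − (-2)(-10) = 106
R→S: (-2)(7) − (8)(-9) = 58
S→T: (8)(11) − (12)(7) = 4
T→P: (12)(9) − (-12)(11) = 240
Σ = 654
Area = |Σ|/2 = 327.
Hole:
Σ = (-10) + (-2) + (8) + (10) + (16) = 22
Area = |Σ|/2 = 11.
Net area = 327 − 11 = 316.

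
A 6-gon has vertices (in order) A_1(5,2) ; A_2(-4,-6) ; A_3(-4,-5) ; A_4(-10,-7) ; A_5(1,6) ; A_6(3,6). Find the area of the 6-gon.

Apply the shoelace formula: 2A = Σ (x_i·y_{i+1} − x_{i+1}·y_i), indices taken mod 6.
A_1→A_2: (5)(-6) − (-4)(2) = -22
A_2→A_3: (-4)(-5) − (-4)(-6) = -4
A_3→A_4: (-4)(-7) − (-10)(-5) = -22
A_4→A_5: (-10)(6) − (1)(-7) = -53
A_5→A_6: (1)(6) − (3)(6) = -12
A_6→A_1: (3)(2) − (5)(6) = -24
Σ = -137
Area = |Σ|/2 = 68.5.

68.5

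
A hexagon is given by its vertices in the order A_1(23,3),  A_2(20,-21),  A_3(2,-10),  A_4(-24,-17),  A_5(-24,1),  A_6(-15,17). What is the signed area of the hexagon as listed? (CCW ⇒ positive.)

-1118

Apply the shoelace (surveyor's) formula: 2A = Σ (x_i·y_{i+1} − x_{i+1}·y_i), indices taken mod 6.
Σ = (-543) + (-158) + (-274) + (-432) + (-393) + (-436) = -2236
Signed area = Σ/2 = -1118 (negative ⇒ clockwise traversal).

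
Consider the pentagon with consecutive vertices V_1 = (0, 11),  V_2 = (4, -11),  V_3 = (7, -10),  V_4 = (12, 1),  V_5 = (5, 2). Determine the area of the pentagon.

Apply the shoelace (surveyor's) formula: 2A = Σ (x_i·y_{i+1} − x_{i+1}·y_i), indices taken mod 5.
Σ = (-44) + (37) + (127) + (19) + (55) = 194
Area = |Σ|/2 = 97.

97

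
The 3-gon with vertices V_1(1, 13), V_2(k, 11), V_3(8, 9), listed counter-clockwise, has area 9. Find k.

0

The doubled signed area Σ (x_i y_{i+1} − x_{i+1} y_i) is linear in k.
With k=0 it equals 18; the coefficient of k is -4 (from the two edges through V_2).
So -4·k + 18 = 2·9 = 18 ⇒ k = 0.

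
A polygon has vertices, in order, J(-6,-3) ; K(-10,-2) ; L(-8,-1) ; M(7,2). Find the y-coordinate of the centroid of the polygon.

Apply Gauss's area formula. First the cross-terms c_i = x_i·y_{i+1} − x_{i+1}·y_i:
  -18, -6, -9, -9  ⇒  2A = -42, A = -21.
Then Σ (y_i + y_{i+1})·c_i = 108, so ȳ = 108 / (6·(-21)) = -6/7.

-6/7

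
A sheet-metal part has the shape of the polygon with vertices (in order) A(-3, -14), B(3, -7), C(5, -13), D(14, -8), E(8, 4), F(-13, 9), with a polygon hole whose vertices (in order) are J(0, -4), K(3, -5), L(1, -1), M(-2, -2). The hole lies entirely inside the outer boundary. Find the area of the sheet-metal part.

Outer boundary:
Apply the shoelace formula: 2A = Σ (x_i·y_{i+1} − x_{i+1}·y_i), indices taken mod 6.
Σ = (63) + (-4) + (142) + (120) + (124) + (209) = 654
Area = |Σ|/2 = 327.
Hole:
Apply the surveyor's formula: 2A = Σ (x_i·y_{i+1} − x_{i+1}·y_i), indices taken mod 4.
Σ = (12) + (2) + (-4) + (8) = 18
Area = |Σ|/2 = 9.
Net area = 327 − 9 = 318.

318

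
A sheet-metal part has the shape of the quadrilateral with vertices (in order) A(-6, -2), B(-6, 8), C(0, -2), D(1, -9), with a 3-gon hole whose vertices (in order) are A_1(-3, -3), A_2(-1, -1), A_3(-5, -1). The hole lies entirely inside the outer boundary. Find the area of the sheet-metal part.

Outer boundary:
Apply Gauss's area formula: 2A = Σ (x_i·y_{i+1} − x_{i+1}·y_i), indices taken mod 4.
Cross-terms: -60, 12, 2, -56  ⇒  Σ = -102
Area = |Σ|/2 = 51.
Hole:
Apply the shoelace (surveyor's) formula: 2A = Σ (x_i·y_{i+1} − x_{i+1}·y_i), indices taken mod 3.
Σ = (0) + (-4) + (12) = 8
Area = |Σ|/2 = 4.
Net area = 51 − 4 = 47.

47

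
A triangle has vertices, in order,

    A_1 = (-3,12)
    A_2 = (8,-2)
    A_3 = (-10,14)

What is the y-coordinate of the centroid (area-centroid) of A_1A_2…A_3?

Apply the shoelace formula. First the cross-terms c_i = x_i·y_{i+1} − x_{i+1}·y_i:
  -90, 92, -78  ⇒  2A = -76, A = -38.
Then Σ (y_i + y_{i+1})·c_i = -1824, so ȳ = -1824 / (6·(-38)) = 8.

8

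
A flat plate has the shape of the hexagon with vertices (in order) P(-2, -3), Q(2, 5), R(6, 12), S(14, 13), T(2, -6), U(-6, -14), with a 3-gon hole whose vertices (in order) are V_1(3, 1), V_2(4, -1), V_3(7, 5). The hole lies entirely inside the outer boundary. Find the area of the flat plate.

Outer boundary:
Cross-terms: -4, -6, -90, -110, -64, -10  ⇒  Σ = -284
Area = |Σ|/2 = 142.
Hole:
Apply the shoelace (surveyor's) formula: 2A = Σ (x_i·y_{i+1} − x_{i+1}·y_i), indices taken mod 3.
V_1→V_2: (3)(-1) − (4)(1) = -7
V_2→V_3: (4)(5) − (7)(-1) = 27
V_3→V_1: (7)(1) − (3)(5) = -8
Σ = 12
Area = |Σ|/2 = 6.
Net area = 142 − 6 = 136.

136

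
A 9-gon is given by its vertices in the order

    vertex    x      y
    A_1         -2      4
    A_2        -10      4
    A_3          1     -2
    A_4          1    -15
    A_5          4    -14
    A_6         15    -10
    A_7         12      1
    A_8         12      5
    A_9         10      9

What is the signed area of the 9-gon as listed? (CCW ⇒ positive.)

275

Apply Gauss's area formula: 2A = Σ (x_i·y_{i+1} − x_{i+1}·y_i), indices taken mod 9.
A_1→A_2: (-2)(4) − (-10)(4) = 32
A_2→A_3: (-10)(-2) − (1)(4) = 16
A_3→A_4: (1)(-15) − (1)(-2) = -13
A_4→A_5: (1)(-14) − (4)(-15) = 46
A_5→A_6: (4)(-10) − (15)(-14) = 170
A_6→A_7: (15)(1) − (12)(-10) = 135
A_7→A_8: (12)(5) − (12)(1) = 48
A_8→A_9: (12)(9) − (10)(5) = 58
A_9→A_1: (10)(4) − (-2)(9) = 58
Σ = 550
Signed area = Σ/2 = 275 (positive ⇒ counter-clockwise traversal).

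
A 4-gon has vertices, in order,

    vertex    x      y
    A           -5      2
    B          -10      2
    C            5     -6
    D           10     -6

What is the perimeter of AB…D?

44

|AB| = √((-5)² + (0)²) = √25 = 5
|BC| = √((15)² + (-8)²) = √289 = 17
|CD| = √((5)² + (0)²) = √25 = 5
|DA| = √((-15)² + (8)²) = √289 = 17
Perimeter = 5 + 17 + 5 + 17 = 44.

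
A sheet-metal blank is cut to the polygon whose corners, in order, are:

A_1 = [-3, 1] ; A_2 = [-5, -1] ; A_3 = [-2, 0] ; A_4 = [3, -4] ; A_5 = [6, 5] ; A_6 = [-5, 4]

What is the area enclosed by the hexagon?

54.5

A_1→A_2: (-3)(-1) − (-5)(1) = 8
A_2→A_3: (-5)(0) − (-2)(-1) = -2
A_3→A_4: (-2)(-4) − (3)(0) = 8
A_4→A_5: (3)(5) − (6)(-4) = 39
A_5→A_6: (6)(4) − (-5)(5) = 49
A_6→A_1: (-5)(1) − (-3)(4) = 7
Σ = 109
Area = |Σ|/2 = 54.5.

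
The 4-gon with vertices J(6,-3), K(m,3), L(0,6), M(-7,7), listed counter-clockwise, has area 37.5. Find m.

4

Write out the shoelace sum; only the two edges meeting at K involve m:
2·Area = [(6·3 − m·(-3)) + (m·6 − 0·3)] + 21
       = 9·m + 39 = 75
⇒ m = 4.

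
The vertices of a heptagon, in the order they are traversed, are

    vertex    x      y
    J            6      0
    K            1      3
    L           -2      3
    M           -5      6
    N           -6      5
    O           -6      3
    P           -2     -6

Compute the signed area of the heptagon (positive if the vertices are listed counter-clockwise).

Apply the shoelace (surveyor's) formula: 2A = Σ (x_i·y_{i+1} − x_{i+1}·y_i), indices taken mod 7.
Σ = (18) + (9) + (3) + (11) + (12) + (42) + (36) = 131
Signed area = Σ/2 = 65.5 (positive ⇒ counter-clockwise traversal).

65.5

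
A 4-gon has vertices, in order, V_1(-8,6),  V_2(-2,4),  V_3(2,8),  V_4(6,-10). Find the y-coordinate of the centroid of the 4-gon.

Apply the surveyor's formula. First the cross-terms c_i = x_i·y_{i+1} − x_{i+1}·y_i:
  -20, -24, -68, -44  ⇒  2A = -156, A = -78.
Then Σ (y_i + y_{i+1})·c_i = -176, so ȳ = -176 / (6·(-78)) = 44/117.

44/117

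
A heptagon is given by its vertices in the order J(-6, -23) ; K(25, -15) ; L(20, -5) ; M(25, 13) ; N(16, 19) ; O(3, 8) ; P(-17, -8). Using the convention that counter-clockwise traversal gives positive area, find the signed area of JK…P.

Cross-terms: 665, 175, 385, 267, 71, 112, 343  ⇒  Σ = 2018
Signed area = Σ/2 = 1009 (positive ⇒ counter-clockwise traversal).

1009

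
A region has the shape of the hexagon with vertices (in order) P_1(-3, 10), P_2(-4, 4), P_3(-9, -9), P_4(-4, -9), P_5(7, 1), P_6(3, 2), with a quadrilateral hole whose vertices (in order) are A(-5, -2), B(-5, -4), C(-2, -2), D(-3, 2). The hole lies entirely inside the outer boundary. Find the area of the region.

Outer boundary:
Apply the shoelace formula: 2A = Σ (x_i·y_{i+1} − x_{i+1}·y_i), indices taken mod 6.
Cross-terms: 28, 72, 45, 59, 11, 36  ⇒  Σ = 251
Area = |Σ|/2 = 125.5.
Hole:
Apply the shoelace formula: 2A = Σ (x_i·y_{i+1} − x_{i+1}·y_i), indices taken mod 4.
A→B: (-5)(-4) − (-5)(-2) = 10
B→C: (-5)(-2) − (-2)(-4) = 2
C→D: (-2)(2) − (-3)(-2) = -10
D→A: (-3)(-2) − (-5)(2) = 16
Σ = 18
Area = |Σ|/2 = 9.
Net area = 125.5 − 9 = 116.5.

116.5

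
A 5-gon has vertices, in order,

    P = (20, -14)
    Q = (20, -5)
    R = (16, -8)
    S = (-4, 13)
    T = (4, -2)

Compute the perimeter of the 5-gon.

80

|PQ| = √((0)² + (9)²) = √81 = 9
|QR| = √((-4)² + (-3)²) = √25 = 5
|RS| = √((-20)² + (21)²) = √841 = 29
|ST| = √((8)² + (-15)²) = √289 = 17
|TP| = √((16)² + (-12)²) = √400 = 20
Perimeter = 9 + 5 + 29 + 17 + 20 = 80.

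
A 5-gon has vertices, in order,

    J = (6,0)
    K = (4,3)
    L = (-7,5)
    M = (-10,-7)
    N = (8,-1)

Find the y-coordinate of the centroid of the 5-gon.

Apply the shoelace (surveyor's) formula. First the cross-terms c_i = x_i·y_{i+1} − x_{i+1}·y_i:
  18, 41, 99, 66, 6  ⇒  2A = 230, A = 115.
Then Σ (y_i + y_{i+1})·c_i = -350, so ȳ = -350 / (6·115) = -35/69.

-35/69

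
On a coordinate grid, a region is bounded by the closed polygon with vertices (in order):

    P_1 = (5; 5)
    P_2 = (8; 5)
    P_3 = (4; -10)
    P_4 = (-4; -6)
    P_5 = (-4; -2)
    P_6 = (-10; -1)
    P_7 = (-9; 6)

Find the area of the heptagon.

177.5

Σ = (-15) + (-100) + (-64) + (-16) + (-16) + (-69) + (-75) = -355
Area = |Σ|/2 = 177.5.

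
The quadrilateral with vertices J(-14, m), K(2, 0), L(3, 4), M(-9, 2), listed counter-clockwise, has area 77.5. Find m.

-7

The doubled signed area Σ (x_i y_{i+1} − x_{i+1} y_i) is linear in m.
With m=0 it equals 78; the coefficient of m is -11 (from the two edges through J).
So -11·m + 78 = 2·77.5 = 155 ⇒ m = -7.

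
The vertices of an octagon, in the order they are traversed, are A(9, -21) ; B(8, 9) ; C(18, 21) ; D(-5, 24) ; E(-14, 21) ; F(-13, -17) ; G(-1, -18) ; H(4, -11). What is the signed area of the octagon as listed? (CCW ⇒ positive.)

Apply the surveyor's formula: 2A = Σ (x_i·y_{i+1} − x_{i+1}·y_i), indices taken mod 8.
A→B: (9)(9) − (8)(-21) = 249
B→C: (8)(21) − (18)(9) = 6
C→D: (18)(24) − (-5)(21) = 537
D→E: (-5)(21) − (-14)(24) = 231
E→F: (-14)(-17) − (-13)(21) = 511
F→G: (-13)(-18) − (-1)(-17) = 217
G→H: (-1)(-11) − (4)(-18) = 83
H→A: (4)(-21) − (9)(-11) = 15
Σ = 1849
Signed area = Σ/2 = 924.5 (positive ⇒ counter-clockwise traversal).

924.5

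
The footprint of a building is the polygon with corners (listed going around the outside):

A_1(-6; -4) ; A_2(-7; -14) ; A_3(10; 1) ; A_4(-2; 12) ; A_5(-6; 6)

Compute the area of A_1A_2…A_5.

Σ = (56) + (133) + (122) + (60) + (60) = 431
Area = |Σ|/2 = 215.5.

215.5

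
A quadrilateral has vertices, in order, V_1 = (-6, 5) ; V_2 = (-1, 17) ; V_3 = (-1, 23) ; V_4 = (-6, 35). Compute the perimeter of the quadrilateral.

62

|V_1V_2| = √((5)² + (12)²) = √169 = 13
|V_2V_3| = √((0)² + (6)²) = √36 = 6
|V_3V_4| = √((-5)² + (12)²) = √169 = 13
|V_4V_1| = √((0)² + (-30)²) = √900 = 30
Perimeter = 13 + 6 + 13 + 30 = 62.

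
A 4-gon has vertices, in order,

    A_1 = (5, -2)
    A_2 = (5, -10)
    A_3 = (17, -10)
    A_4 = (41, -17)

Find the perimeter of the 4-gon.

84

|A_1A_2| = √((0)² + (-8)²) = √64 = 8
|A_2A_3| = √((12)² + (0)²) = √144 = 12
|A_3A_4| = √((24)² + (-7)²) = √625 = 25
|A_4A_1| = √((-36)² + (15)²) = √1521 = 39
Perimeter = 8 + 12 + 25 + 39 = 84.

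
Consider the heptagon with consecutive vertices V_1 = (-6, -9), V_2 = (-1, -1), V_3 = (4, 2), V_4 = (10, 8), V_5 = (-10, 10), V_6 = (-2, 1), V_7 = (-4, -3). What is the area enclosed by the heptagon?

V_1→V_2: (-6)(-1) − (-1)(-9) = -3
V_2→V_3: (-1)(2) − (4)(-1) = 2
V_3→V_4: (4)(8) − (10)(2) = 12
V_4→V_5: (10)(10) − (-10)(8) = 180
V_5→V_6: (-10)(1) − (-2)(10) = 10
V_6→V_7: (-2)(-3) − (-4)(1) = 10
V_7→V_1: (-4)(-9) − (-6)(-3) = 18
Σ = 229
Area = |Σ|/2 = 114.5.

114.5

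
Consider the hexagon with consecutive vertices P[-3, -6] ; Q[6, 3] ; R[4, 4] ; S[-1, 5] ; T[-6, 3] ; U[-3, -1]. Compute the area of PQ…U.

Apply the shoelace formula: 2A = Σ (x_i·y_{i+1} − x_{i+1}·y_i), indices taken mod 6.
Σ = (27) + (12) + (24) + (27) + (15) + (15) = 120
Area = |Σ|/2 = 60.

60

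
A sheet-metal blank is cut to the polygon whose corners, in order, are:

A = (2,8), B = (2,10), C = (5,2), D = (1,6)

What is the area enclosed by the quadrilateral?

Σ = (4) + (-46) + (28) + (-4) = -18
Area = |Σ|/2 = 9.

9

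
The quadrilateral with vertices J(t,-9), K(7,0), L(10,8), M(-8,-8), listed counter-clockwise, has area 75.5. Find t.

Write out the shoelace sum; only the two edges meeting at J involve t:
2·Area = [((-8)·(-9) − t·(-8)) + (t·0 − 7·(-9))] + 40
       = 8·t + 175 = 151
⇒ t = -3.

-3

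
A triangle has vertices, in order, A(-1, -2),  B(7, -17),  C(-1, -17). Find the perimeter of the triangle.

|AB| = √((8)² + (-15)²) = √289 = 17
|BC| = √((-8)² + (0)²) = √64 = 8
|CA| = √((0)² + (15)²) = √225 = 15
Perimeter = 17 + 8 + 15 = 40.

40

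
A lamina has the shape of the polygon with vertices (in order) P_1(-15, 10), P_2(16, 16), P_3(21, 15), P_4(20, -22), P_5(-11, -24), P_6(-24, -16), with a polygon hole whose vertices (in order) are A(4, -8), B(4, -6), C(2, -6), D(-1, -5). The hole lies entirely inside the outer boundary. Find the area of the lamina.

1426

Outer boundary:
Cross-terms: -400, -96, -762, -722, -400, -480  ⇒  Σ = -2860
Area = |Σ|/2 = 1430.
Hole:
Apply Gauss's area formula: 2A = Σ (x_i·y_{i+1} − x_{i+1}·y_i), indices taken mod 4.
Σ = (8) + (-12) + (-16) + (28) = 8
Area = |Σ|/2 = 4.
Net area = 1430 − 4 = 1426.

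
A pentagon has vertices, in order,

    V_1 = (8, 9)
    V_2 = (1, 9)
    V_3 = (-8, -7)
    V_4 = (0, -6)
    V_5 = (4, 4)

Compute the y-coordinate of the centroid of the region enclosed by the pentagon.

161/153

Apply Gauss's area formula. First the cross-terms c_i = x_i·y_{i+1} − x_{i+1}·y_i:
  63, 65, 48, 24, 4  ⇒  2A = 204, A = 102.
Then Σ (y_i + y_{i+1})·c_i = 644, so ȳ = 644 / (6·102) = 161/153.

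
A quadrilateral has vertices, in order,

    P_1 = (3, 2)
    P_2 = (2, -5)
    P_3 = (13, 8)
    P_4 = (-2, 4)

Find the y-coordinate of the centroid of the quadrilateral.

170/57

Apply the surveyor's formula. First the cross-terms c_i = x_i·y_{i+1} − x_{i+1}·y_i:
  -19, 81, 68, -16  ⇒  2A = 114, A = 57.
Then Σ (y_i + y_{i+1})·c_i = 1020, so ȳ = 1020 / (6·57) = 170/57.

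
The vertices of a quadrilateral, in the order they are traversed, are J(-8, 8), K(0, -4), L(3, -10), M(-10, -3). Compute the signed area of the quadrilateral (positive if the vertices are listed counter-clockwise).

-84.5

Σ = (32) + (12) + (-109) + (-104) = -169
Signed area = Σ/2 = -84.5 (negative ⇒ clockwise traversal).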